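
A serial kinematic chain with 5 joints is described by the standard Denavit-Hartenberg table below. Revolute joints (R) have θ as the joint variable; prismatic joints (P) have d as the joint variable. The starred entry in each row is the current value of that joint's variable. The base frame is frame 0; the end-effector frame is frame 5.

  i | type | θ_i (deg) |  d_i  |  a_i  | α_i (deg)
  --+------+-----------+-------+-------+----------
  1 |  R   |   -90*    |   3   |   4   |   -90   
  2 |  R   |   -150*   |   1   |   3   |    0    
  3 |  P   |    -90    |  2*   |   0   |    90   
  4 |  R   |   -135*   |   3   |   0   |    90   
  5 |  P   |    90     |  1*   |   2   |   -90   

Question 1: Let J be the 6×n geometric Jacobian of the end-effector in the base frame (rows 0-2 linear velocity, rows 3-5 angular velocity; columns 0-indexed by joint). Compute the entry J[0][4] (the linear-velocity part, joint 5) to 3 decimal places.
prismatic axis z_4 = (0.7071,-0.3536,0.6124)
J_v[:, 4] = z_4; J_ω[:, 4] = (0,0,0)
entry J[0][4] = 0.7071

0.707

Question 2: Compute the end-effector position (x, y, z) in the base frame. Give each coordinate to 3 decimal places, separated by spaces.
after link 1: o_1 = (0.0000, -4.0000, 3.0000)
after link 2: o_2 = (1.0000, -1.4019, 4.5000)
after link 3: o_3 = (3.0000, -1.4019, 4.5000)
after link 4: o_4 = (3.0000, -4.0000, 3.0000)
after link 5: o_5 = (3.7071, -6.0856, 2.6124)

3.707 -6.086 2.612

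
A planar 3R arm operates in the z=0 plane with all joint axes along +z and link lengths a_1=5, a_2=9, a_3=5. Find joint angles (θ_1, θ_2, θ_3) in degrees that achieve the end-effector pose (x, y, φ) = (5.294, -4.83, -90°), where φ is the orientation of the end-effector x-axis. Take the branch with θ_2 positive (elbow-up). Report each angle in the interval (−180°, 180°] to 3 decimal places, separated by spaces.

wrist centre = target − a_3·(cos φ, sin φ) = (5.2940, 0.1700)
cos θ_2 = (28.0553−5²−9²)/(2·5·9) = -0.8661; θ_2 = 150.0030° (elbow-up)
β = atan2(0.1700,5.2940) = 1.8392°; ψ = atan2(4.4996,-2.7945) = 121.8423°
θ_1 = β − ψ = -120.0031°
θ_3 = φ − θ_1 − θ_2 = -119.9999° (wrapped to (-180°,180°])

-120.003 150.003 -120.000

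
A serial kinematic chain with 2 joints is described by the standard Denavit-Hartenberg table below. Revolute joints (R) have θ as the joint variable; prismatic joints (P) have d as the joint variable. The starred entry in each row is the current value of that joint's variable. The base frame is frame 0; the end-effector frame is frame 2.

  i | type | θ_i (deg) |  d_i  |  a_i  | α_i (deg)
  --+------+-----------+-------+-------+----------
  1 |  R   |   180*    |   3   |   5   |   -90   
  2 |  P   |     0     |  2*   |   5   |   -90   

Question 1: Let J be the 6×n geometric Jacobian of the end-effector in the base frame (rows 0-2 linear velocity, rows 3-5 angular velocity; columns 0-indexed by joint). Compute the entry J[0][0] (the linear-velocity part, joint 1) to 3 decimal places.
axis z_0 = ẑ; lever o_n−o_0 = (-10.0000,-2.0000,3.0000)
cross product → J_v[:, 0] = (2.0000,-10.0000,0.0000)
J_ω[:, 0] = z_0
entry J[0][0] = 2.0000

2.000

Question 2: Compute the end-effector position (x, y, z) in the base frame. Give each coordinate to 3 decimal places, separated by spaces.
-10.000 -2.000 3.000

after link 1: o_1 = (-5.0000, 0.0000, 3.0000)
after link 2: o_2 = (-10.0000, -2.0000, 3.0000)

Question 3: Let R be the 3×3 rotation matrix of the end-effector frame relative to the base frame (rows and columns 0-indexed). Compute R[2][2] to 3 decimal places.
End-effector z-axis (col 2 of R) = (-0.0000,-0.0000,-1.0000)
R[2][2] = -1.0000

-1.000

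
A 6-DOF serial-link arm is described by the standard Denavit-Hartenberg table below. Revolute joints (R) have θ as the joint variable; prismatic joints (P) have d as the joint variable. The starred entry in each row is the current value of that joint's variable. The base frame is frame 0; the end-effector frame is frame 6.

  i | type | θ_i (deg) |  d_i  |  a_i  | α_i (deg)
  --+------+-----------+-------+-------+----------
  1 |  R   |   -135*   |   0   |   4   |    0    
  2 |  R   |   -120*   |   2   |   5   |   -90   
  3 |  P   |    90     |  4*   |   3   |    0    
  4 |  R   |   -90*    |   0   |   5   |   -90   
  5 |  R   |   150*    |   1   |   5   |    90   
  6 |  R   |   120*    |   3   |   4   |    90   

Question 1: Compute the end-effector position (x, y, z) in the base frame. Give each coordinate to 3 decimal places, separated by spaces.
-5.038 5.796 -5.464

after link 1: o_1 = (-2.8284, -2.8284, 0.0000)
after link 2: o_2 = (-4.1225, 2.0012, 2.0000)
after link 3: o_3 = (-7.9862, 0.9659, -1.0000)
after link 4: o_4 = (-9.2803, 5.7956, -1.0000)
after link 5: o_5 = (-5.7448, 2.2600, -2.0000)
after link 6: o_6 = (-5.0377, 5.7956, -5.4641)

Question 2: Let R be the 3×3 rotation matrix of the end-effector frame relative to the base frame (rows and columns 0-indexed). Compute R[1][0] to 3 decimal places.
0.354

End-effector x-axis (col 0 of R) = (-0.3536,0.3536,-0.8660)
R[1][0] = 0.3536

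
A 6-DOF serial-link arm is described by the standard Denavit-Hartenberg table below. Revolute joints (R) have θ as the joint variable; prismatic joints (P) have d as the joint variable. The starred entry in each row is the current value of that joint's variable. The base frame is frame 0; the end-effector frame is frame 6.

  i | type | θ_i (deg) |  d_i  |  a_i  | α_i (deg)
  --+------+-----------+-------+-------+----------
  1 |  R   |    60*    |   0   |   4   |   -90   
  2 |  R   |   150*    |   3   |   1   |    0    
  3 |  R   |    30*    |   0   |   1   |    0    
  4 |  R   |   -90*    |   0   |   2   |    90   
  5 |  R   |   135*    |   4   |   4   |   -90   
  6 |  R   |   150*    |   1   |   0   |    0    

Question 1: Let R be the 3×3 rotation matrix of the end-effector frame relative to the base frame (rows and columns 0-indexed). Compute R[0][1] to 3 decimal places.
0.739

End-effector y-axis (col 1 of R) = (0.7392,0.5732,-0.3536)
R[0][1] = 0.7392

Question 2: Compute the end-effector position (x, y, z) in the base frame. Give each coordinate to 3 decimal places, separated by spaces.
after link 1: o_1 = (2.0000, 3.4641, 0.0000)
after link 2: o_2 = (-1.0311, 4.2141, -0.5000)
after link 3: o_3 = (-1.5311, 3.3481, -0.5000)
after link 4: o_4 = (-1.5311, 3.3481, -2.5000)
after link 5: o_5 = (-1.9806, 8.2264, 0.3284)
after link 6: o_6 = (-1.3682, 7.8728, 1.0355)

-1.368 7.873 1.036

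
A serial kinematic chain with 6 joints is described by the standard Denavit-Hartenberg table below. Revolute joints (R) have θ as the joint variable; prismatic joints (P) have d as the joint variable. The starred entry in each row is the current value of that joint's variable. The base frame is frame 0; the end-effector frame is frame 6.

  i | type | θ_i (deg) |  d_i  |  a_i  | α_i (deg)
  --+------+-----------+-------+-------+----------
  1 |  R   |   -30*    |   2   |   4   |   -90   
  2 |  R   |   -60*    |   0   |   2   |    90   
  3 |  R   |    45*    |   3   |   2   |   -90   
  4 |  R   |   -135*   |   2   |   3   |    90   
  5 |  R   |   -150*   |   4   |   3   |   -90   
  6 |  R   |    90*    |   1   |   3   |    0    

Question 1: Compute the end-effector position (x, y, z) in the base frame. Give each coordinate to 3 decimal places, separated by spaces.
after link 1: o_1 = (3.4641, -2.0000, 2.0000)
after link 2: o_2 = (4.3301, -2.5000, 3.7321)
after link 3: o_3 = (3.3996, -0.3298, 6.4568)
after link 4: o_4 = (0.5038, 1.2430, 4.9937)
after link 5: o_5 = (3.2779, -2.3927, 2.9724)
after link 6: o_6 = (2.5470, -1.2345, 5.8227)

2.547 -1.234 5.823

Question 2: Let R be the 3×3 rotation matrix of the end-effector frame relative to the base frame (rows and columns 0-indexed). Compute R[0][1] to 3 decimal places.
-0.840

End-effector y-axis (col 1 of R) = (-0.8396,0.3930,-0.3750)
R[0][1] = -0.8396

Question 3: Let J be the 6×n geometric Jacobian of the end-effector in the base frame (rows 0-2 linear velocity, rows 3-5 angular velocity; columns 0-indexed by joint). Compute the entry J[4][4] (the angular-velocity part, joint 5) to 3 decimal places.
-0.614

axis z_4 = (0.0638,-0.6142,-0.7866); lever o_n−o_4 = (2.0432,-2.4775,0.8290)
cross product → J_v[:, 4] = (-2.4579,-1.6600,1.0968)
J_ω[:, 4] = z_4
entry J[4][4] = -0.6142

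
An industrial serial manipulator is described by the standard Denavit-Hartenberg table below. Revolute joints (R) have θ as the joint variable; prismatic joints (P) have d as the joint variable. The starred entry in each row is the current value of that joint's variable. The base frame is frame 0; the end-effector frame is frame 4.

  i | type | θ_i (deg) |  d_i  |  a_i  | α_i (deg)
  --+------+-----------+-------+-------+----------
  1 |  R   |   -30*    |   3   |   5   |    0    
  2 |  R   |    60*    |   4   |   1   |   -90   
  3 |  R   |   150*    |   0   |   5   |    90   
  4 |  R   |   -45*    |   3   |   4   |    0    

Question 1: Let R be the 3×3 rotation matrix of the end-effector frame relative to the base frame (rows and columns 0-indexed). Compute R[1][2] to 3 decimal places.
End-effector z-axis (col 2 of R) = (0.4330,0.2500,-0.8660)
R[1][2] = 0.2500

0.250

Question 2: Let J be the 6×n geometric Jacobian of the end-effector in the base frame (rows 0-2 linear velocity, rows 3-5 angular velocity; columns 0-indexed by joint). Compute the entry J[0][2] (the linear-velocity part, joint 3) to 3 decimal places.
-5.640

axis z_2 = (-0.5000,0.8660,0.0000); lever o_n−o_2 = (-3.1581,-5.0893,-6.5123)
cross product → J_v[:, 2] = (-5.6398,-3.2561,5.2796)
J_ω[:, 2] = z_2
entry J[0][2] = -5.6398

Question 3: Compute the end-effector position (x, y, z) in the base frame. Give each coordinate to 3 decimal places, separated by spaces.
2.038 -7.089 0.488

after link 1: o_1 = (4.3301, -2.5000, 3.0000)
after link 2: o_2 = (5.1962, -2.0000, 7.0000)
after link 3: o_3 = (1.4462, -4.1651, 4.5000)
after link 4: o_4 = (2.0381, -7.0893, 0.4877)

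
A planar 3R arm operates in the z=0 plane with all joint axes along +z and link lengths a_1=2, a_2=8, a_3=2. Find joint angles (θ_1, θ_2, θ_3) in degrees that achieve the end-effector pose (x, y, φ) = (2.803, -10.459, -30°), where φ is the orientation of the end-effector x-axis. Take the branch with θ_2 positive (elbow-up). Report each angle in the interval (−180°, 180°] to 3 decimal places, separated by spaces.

wrist centre = target − a_3·(cos φ, sin φ) = (1.0709, -9.4590)
cos θ_2 = (90.6196−2²−8²)/(2·2·8) = 0.7069; θ_2 = 45.0198° (elbow-up)
β = atan2(-9.4590,1.0709) = -83.5405°; ψ = atan2(5.6588,7.6549) = 36.4733°
θ_1 = β − ψ = -120.0137°
θ_3 = φ − θ_1 − θ_2 = 44.9940° (wrapped to (-180°,180°])

-120.014 45.020 44.994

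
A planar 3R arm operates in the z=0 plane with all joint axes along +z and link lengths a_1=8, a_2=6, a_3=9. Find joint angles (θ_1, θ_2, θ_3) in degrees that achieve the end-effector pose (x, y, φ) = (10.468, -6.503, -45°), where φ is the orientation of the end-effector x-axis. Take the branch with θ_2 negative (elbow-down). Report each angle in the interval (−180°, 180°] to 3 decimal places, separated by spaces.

wrist centre = target − a_3·(cos φ, sin φ) = (4.1040, -0.1390)
cos θ_2 = (16.8625−8²−6²)/(2·8·6) = -0.8660; θ_2 = -149.9989° (elbow-down)
β = atan2(-0.1390,4.1040) = -1.9404°; ψ = atan2(-3.0001,2.8039) = -46.9360°
θ_1 = β − ψ = 44.9957°
θ_3 = φ − θ_1 − θ_2 = 60.0032° (wrapped to (-180°,180°])

44.996 -149.999 60.003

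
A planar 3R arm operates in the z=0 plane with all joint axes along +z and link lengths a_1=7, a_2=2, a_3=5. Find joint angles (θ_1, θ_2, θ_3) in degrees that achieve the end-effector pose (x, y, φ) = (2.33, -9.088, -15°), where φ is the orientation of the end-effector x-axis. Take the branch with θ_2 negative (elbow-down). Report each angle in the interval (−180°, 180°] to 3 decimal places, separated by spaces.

-95.563 -60.016 140.579

wrist centre = target − a_3·(cos φ, sin φ) = (-2.4996, -7.7939)
cos θ_2 = (66.9931−7²−2²)/(2·7·2) = 0.4998; θ_2 = -60.0163° (elbow-down)
β = atan2(-7.7939,-2.4996) = -107.7819°; ψ = atan2(-1.7323,7.9995) = -12.2190°
θ_1 = β − ψ = -95.5628°
θ_3 = φ − θ_1 − θ_2 = 140.5792° (wrapped to (-180°,180°])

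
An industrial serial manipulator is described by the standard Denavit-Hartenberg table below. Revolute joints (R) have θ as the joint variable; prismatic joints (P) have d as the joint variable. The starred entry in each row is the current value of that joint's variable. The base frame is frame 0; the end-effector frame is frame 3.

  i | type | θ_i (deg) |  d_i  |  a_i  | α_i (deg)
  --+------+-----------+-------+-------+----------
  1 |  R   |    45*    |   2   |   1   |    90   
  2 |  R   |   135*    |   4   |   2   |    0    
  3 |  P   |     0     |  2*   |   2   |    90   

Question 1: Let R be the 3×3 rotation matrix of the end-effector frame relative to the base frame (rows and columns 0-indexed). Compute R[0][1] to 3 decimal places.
End-effector y-axis (col 1 of R) = (0.7071,-0.7071,0.0000)
R[0][1] = 0.7071

0.707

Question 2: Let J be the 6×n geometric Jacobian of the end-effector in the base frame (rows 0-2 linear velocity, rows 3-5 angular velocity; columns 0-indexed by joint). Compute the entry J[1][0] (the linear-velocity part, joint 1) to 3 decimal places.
axis z_0 = ẑ; lever o_n−o_0 = (2.9497,-5.5355,4.8284)
cross product → J_v[:, 0] = (5.5355,2.9497,-0.0000)
J_ω[:, 0] = z_0
entry J[1][0] = 2.9497

2.950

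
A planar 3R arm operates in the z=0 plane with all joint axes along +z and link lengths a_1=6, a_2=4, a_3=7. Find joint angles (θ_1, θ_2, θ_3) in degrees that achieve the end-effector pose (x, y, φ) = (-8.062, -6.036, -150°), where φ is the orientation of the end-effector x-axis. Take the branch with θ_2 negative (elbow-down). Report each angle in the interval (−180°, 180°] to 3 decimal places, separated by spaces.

wrist centre = target − a_3·(cos φ, sin φ) = (-1.9998, -2.5360)
cos θ_2 = (10.4306−6²−4²)/(2·6·4) = -0.8660; θ_2 = -150.0005° (elbow-down)
β = atan2(-2.5360,-1.9998) = -128.2584°; ψ = atan2(-2.0000,2.5359) = -38.2618°
θ_1 = β − ψ = -89.9966°
θ_3 = φ − θ_1 − θ_2 = 89.9971° (wrapped to (-180°,180°])

-89.997 -150.000 89.997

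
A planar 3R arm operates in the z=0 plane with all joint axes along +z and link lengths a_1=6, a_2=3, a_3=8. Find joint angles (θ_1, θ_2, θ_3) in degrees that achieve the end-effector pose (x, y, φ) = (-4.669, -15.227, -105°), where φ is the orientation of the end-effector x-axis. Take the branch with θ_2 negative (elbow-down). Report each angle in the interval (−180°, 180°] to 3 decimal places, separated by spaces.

-90.001 -60.008 45.009

wrist centre = target − a_3·(cos φ, sin φ) = (-2.5984, -7.4996)
cos θ_2 = (62.9958−6²−3²)/(2·6·3) = 0.4999; θ_2 = -60.0077° (elbow-down)
β = atan2(-7.4996,-2.5984) = -109.1101°; ψ = atan2(-2.5983,7.4997) = -19.1088°
θ_1 = β − ψ = -90.0013°
θ_3 = φ − θ_1 − θ_2 = 45.0090° (wrapped to (-180°,180°])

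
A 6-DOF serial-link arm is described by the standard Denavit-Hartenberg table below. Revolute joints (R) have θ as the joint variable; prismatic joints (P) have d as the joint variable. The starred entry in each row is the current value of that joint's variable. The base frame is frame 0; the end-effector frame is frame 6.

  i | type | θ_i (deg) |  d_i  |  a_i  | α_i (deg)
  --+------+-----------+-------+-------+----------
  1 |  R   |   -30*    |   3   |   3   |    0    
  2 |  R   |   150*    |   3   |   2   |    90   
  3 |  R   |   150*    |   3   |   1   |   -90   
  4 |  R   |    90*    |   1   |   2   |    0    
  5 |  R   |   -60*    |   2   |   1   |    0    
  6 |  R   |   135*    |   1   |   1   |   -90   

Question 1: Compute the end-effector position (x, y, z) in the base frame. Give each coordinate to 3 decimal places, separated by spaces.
3.197 -2.054 2.986

after link 1: o_1 = (2.5981, -1.5000, 3.0000)
after link 2: o_2 = (1.5981, 0.2321, 6.0000)
after link 3: o_3 = (4.6292, 0.9821, 6.5000)
after link 4: o_4 = (3.1471, -0.4510, 5.6340)
after link 5: o_5 = (3.5891, -2.2165, 4.3349)
after link 6: o_6 = (3.1967, -2.0545, 2.9859)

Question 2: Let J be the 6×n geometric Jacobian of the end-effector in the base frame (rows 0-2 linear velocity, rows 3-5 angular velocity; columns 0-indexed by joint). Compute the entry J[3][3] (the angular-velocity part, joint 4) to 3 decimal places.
axis z_3 = (0.2500,-0.4330,-0.8660); lever o_n−o_3 = (-1.4325,-3.0365,-3.5141)
cross product → J_v[:, 3] = (-1.1081,2.1191,-1.3794)
J_ω[:, 3] = z_3
entry J[3][3] = 0.2500

0.250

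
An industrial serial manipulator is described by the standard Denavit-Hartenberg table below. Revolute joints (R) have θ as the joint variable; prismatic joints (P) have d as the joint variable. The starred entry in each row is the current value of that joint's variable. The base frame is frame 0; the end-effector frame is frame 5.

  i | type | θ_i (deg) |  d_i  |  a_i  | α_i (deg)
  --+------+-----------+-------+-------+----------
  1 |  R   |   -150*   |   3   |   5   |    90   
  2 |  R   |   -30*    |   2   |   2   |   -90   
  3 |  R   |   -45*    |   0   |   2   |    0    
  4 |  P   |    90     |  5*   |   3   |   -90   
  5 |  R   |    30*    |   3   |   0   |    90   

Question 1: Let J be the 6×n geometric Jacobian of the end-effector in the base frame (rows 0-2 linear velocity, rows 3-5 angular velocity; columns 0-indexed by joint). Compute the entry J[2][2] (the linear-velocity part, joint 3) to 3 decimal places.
axis z_2 = (-0.4330,-0.2500,0.8660); lever o_n−o_2 = (-1.8115,-4.3119,3.6230)
cross product → J_v[:, 2] = (2.8284,0.0000,1.4142)
J_ω[:, 2] = z_2
entry J[2][2] = 1.4142

1.414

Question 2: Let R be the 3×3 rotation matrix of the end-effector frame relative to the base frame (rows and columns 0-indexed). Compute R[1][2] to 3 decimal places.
End-effector z-axis (col 2 of R) = (-0.4634,-0.6758,0.5732)
R[1][2] = -0.6758

-0.676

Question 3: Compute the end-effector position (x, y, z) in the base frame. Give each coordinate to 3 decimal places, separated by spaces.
after link 1: o_1 = (-4.3301, -2.5000, 3.0000)
after link 2: o_2 = (-6.8301, -1.6340, 2.0000)
after link 3: o_3 = (-8.5979, -1.0216, 1.2929)
after link 4: o_4 = (-11.2933, -5.0273, 4.5624)
after link 5: o_5 = (-8.6416, -5.9458, 5.6230)

-8.642 -5.946 5.623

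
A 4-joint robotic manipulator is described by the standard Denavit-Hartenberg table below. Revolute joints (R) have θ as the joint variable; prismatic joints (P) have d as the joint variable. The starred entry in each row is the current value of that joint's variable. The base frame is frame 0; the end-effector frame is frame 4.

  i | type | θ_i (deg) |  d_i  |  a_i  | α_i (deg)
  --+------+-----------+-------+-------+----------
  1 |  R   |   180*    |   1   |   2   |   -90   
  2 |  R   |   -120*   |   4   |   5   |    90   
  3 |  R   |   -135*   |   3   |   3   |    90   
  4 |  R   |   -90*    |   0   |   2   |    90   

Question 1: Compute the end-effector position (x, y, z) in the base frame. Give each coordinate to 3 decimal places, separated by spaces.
0.305 -1.879 2.993

after link 1: o_1 = (-2.0000, 0.0000, 1.0000)
after link 2: o_2 = (0.5000, -4.0000, 5.3301)
after link 3: o_3 = (2.0374, -1.8787, 1.9930)
after link 4: o_4 = (0.3054, -1.8787, 2.9930)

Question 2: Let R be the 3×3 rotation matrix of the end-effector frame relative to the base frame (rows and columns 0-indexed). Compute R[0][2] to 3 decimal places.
End-effector z-axis (col 2 of R) = (0.3536,-0.7071,0.6124)
R[0][2] = 0.3536

0.354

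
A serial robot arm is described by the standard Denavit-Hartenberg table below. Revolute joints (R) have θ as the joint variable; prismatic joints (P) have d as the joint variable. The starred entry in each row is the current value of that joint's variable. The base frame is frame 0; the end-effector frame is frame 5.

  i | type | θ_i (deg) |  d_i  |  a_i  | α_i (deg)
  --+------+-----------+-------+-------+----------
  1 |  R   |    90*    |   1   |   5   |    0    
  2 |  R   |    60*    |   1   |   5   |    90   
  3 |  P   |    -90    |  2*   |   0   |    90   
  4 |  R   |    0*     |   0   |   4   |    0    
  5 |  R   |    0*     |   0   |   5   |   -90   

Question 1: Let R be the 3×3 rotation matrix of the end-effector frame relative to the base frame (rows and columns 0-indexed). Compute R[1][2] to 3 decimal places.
End-effector z-axis (col 2 of R) = (0.5000,0.8660,0.0000)
R[1][2] = 0.8660

0.866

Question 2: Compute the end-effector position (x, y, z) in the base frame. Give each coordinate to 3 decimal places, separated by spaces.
-3.330 9.232 -7.000

after link 1: o_1 = (0.0000, 5.0000, 1.0000)
after link 2: o_2 = (-4.3301, 7.5000, 2.0000)
after link 3: o_3 = (-3.3301, 9.2321, 2.0000)
after link 4: o_4 = (-3.3301, 9.2321, -2.0000)
after link 5: o_5 = (-3.3301, 9.2321, -7.0000)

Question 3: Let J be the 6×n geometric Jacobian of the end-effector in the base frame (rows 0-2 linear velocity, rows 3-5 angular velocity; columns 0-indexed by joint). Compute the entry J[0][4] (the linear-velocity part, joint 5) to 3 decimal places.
axis z_4 = (0.8660,-0.5000,-0.0000); lever o_n−o_4 = (0.0000,0.0000,-5.0000)
cross product → J_v[:, 4] = (2.5000,4.3301,0.0000)
J_ω[:, 4] = z_4
entry J[0][4] = 2.5000

2.500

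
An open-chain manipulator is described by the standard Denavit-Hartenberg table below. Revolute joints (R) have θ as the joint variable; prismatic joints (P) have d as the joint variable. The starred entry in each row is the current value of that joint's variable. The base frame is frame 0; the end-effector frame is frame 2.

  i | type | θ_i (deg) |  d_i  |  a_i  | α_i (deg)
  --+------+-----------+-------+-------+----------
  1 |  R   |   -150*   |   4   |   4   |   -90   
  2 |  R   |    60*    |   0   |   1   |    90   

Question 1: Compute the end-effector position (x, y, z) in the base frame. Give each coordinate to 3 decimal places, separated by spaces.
-3.897 -2.250 3.134

after link 1: o_1 = (-3.4641, -2.0000, 4.0000)
after link 2: o_2 = (-3.8971, -2.2500, 3.1340)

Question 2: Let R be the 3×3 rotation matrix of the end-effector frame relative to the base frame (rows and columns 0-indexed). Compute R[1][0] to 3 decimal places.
End-effector x-axis (col 0 of R) = (-0.4330,-0.2500,-0.8660)
R[1][0] = -0.2500

-0.250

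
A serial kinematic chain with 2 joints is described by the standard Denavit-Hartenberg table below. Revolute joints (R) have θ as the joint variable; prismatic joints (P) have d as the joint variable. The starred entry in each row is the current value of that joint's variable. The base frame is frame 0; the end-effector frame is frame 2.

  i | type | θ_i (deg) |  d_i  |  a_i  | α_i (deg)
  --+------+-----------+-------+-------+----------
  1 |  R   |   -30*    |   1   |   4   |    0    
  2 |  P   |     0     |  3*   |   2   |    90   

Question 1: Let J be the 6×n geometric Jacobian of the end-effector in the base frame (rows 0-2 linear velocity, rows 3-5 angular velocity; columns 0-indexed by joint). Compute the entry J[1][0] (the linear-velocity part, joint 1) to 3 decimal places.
5.196

axis z_0 = ẑ; lever o_n−o_0 = (5.1962,-3.0000,4.0000)
cross product → J_v[:, 0] = (3.0000,5.1962,-0.0000)
J_ω[:, 0] = z_0
entry J[1][0] = 5.1962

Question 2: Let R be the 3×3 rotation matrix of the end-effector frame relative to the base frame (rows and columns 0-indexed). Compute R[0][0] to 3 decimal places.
End-effector x-axis (col 0 of R) = (0.8660,-0.5000,0.0000)
R[0][0] = 0.8660

0.866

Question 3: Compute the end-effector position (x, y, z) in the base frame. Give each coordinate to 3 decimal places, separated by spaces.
after link 1: o_1 = (3.4641, -2.0000, 1.0000)
after link 2: o_2 = (5.1962, -3.0000, 4.0000)

5.196 -3.000 4.000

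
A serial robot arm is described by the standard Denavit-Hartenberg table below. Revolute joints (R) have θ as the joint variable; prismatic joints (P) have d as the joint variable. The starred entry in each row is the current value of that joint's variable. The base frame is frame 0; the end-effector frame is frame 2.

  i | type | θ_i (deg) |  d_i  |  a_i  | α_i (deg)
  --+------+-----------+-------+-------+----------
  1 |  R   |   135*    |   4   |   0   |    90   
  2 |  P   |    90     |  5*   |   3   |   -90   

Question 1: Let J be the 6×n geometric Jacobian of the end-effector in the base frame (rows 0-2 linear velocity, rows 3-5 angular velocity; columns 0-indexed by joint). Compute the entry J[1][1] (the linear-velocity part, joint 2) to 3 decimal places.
prismatic axis z_1 = (0.7071,0.7071,0.0000)
J_v[:, 1] = z_1; J_ω[:, 1] = (0,0,0)
entry J[1][1] = 0.7071

0.707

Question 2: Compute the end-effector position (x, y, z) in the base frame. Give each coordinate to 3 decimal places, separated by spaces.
3.536 3.536 7.000

after link 1: o_1 = (0.0000, 0.0000, 4.0000)
after link 2: o_2 = (3.5355, 3.5355, 7.0000)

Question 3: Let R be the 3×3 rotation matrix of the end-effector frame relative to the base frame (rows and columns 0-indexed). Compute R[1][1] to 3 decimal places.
End-effector y-axis (col 1 of R) = (-0.7071,-0.7071,-0.0000)
R[1][1] = -0.7071

-0.707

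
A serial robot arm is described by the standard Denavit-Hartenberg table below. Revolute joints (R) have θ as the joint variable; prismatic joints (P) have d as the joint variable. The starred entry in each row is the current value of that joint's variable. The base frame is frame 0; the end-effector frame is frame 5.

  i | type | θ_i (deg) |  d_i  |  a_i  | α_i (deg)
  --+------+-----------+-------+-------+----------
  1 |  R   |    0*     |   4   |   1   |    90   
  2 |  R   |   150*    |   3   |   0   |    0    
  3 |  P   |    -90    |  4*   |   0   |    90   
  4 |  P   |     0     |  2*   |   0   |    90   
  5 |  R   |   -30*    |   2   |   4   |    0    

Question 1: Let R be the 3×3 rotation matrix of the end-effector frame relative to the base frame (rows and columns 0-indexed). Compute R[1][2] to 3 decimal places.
End-effector z-axis (col 2 of R) = (0.0000,1.0000,-0.0000)
R[1][2] = 1.0000

1.000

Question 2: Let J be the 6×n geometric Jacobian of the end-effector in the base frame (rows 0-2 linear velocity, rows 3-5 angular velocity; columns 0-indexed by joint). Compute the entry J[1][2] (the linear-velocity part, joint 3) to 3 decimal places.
-1.000

prismatic axis z_2 = (0.0000,-1.0000,0.0000)
J_v[:, 2] = z_2; J_ω[:, 2] = (0,0,0)
entry J[1][2] = -1.0000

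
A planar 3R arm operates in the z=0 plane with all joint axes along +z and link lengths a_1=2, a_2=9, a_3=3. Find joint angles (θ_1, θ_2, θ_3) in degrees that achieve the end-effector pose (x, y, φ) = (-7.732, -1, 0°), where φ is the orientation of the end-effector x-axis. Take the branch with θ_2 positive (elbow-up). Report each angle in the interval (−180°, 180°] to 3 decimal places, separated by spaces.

160.644 30.003 169.353

wrist centre = target − a_3·(cos φ, sin φ) = (-10.7320, -1.0000)
cos θ_2 = (116.1758−2²−9²)/(2·2·9) = 0.8660; θ_2 = 30.0035° (elbow-up)
β = atan2(-1.0000,-10.7320) = -174.6766°; ψ = atan2(4.5005,9.7940) = 24.6795°
θ_1 = β − ψ = -199.3561°
θ_3 = φ − θ_1 − θ_2 = 169.3526° (wrapped to (-180°,180°])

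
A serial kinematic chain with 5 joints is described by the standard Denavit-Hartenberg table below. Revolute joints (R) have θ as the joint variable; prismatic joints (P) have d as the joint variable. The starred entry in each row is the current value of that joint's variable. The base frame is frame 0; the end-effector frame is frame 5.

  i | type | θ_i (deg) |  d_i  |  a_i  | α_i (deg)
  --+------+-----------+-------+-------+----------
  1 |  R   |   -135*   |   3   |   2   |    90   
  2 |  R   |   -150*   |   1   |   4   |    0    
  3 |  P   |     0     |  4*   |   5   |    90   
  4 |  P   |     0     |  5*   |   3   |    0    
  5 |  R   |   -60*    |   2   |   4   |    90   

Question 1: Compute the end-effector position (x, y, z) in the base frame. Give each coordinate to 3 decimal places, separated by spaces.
after link 1: o_1 = (-1.4142, -1.4142, 3.0000)
after link 2: o_2 = (0.3282, 1.7424, 1.0000)
after link 3: o_3 = (0.5616, 7.6327, -1.5000)
after link 4: o_4 = (4.1665, 11.2376, 1.3301)
after link 5: o_5 = (8.5478, 10.7199, 2.0622)

8.548 10.720 2.062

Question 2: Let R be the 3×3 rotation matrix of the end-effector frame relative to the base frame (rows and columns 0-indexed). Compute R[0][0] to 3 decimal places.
0.919

End-effector x-axis (col 0 of R) = (0.9186,-0.3062,-0.2500)
R[0][0] = 0.9186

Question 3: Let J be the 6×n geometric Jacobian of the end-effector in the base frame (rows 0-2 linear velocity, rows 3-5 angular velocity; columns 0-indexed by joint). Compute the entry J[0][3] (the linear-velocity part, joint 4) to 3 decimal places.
0.354

prismatic axis z_3 = (0.3536,0.3536,0.8660)
J_v[:, 3] = z_3; J_ω[:, 3] = (0,0,0)
entry J[0][3] = 0.3536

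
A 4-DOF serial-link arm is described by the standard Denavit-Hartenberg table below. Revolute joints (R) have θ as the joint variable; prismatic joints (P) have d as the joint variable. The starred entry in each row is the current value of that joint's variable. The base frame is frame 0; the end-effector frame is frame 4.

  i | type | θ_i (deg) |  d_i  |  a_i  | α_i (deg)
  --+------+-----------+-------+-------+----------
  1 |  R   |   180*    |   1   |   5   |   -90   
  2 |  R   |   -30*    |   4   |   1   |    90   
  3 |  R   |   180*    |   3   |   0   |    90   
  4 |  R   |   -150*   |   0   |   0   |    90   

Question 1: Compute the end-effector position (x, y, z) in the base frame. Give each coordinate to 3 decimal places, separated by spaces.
-4.366 -4.000 4.098

after link 1: o_1 = (-5.0000, 0.0000, 1.0000)
after link 2: o_2 = (-5.8660, -4.0000, 1.5000)
after link 3: o_3 = (-4.3660, -4.0000, 4.0981)
after link 4: o_4 = (-4.3660, -4.0000, 4.0981)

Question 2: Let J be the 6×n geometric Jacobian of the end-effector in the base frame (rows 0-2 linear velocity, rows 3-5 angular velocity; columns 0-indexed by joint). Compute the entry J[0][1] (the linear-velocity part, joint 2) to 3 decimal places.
-3.098

axis z_1 = (-0.0000,-1.0000,0.0000); lever o_n−o_1 = (0.6340,-4.0000,3.0981)
cross product → J_v[:, 1] = (-3.0981,0.0000,0.6340)
J_ω[:, 1] = z_1
entry J[0][1] = -3.0981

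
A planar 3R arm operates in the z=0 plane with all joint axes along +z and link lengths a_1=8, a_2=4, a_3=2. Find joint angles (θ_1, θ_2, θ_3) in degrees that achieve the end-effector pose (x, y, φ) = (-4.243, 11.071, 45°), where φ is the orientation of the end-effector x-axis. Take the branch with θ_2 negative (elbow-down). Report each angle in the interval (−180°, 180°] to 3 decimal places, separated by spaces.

135.001 -44.997 -45.004

wrist centre = target − a_3·(cos φ, sin φ) = (-5.6572, 9.6568)
cos θ_2 = (125.2576−8²−4²)/(2·8·4) = 0.7071; θ_2 = -44.9965° (elbow-down)
β = atan2(9.6568,-5.6572) = 120.3630°; ψ = atan2(-2.8283,10.8286) = -14.6377°
θ_1 = β − ψ = 135.0007°
θ_3 = φ − θ_1 − θ_2 = -45.0042° (wrapped to (-180°,180°])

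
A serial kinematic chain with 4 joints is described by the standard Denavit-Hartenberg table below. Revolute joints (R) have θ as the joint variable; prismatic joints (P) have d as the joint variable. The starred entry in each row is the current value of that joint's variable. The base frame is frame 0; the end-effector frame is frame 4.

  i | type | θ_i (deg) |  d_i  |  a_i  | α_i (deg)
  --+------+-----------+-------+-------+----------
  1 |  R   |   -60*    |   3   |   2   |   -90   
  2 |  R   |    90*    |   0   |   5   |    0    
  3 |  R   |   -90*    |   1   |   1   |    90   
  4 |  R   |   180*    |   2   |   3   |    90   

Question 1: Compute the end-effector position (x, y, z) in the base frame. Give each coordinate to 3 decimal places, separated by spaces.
after link 1: o_1 = (1.0000, -1.7321, 3.0000)
after link 2: o_2 = (1.0000, -1.7321, -2.0000)
after link 3: o_3 = (2.3660, -2.0981, -2.0000)
after link 4: o_4 = (0.8660, 0.5000, -0.0000)

0.866 0.500 -0.000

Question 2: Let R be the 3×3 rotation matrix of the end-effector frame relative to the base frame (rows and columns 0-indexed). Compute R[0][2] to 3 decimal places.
End-effector z-axis (col 2 of R) = (0.8660,0.5000,0.0000)
R[0][2] = 0.8660

0.866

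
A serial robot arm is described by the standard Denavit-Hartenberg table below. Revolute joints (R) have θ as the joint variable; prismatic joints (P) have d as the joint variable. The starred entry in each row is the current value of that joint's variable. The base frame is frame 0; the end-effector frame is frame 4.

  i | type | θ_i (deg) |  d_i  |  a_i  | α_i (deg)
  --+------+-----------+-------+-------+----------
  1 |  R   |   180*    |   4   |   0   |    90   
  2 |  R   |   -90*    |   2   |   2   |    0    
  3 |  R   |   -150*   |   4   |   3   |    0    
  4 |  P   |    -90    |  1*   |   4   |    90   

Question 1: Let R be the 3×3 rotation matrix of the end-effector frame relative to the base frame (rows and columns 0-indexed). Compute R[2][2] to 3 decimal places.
-0.866

End-effector z-axis (col 2 of R) = (-0.5000,0.0000,-0.8660)
R[2][2] = -0.8660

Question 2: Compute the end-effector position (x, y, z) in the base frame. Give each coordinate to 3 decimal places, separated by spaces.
after link 1: o_1 = (0.0000, 0.0000, 4.0000)
after link 2: o_2 = (0.0000, 2.0000, 2.0000)
after link 3: o_3 = (1.5000, 6.0000, 4.5981)
after link 4: o_4 = (-1.9641, 7.0000, 6.5981)

-1.964 7.000 6.598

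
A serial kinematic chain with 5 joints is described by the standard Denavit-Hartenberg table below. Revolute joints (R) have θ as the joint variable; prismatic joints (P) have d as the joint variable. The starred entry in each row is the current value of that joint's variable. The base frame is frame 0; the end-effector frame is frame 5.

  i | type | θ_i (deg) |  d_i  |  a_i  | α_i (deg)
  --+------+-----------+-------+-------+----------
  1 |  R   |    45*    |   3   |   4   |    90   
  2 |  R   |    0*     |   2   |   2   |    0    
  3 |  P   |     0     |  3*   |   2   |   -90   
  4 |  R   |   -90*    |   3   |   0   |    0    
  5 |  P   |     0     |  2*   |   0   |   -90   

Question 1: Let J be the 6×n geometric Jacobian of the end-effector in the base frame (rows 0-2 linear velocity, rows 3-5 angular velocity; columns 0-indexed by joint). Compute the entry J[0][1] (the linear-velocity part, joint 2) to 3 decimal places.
axis z_1 = (0.7071,-0.7071,0.0000); lever o_n−o_1 = (6.3640,-0.7071,5.0000)
cross product → J_v[:, 1] = (-3.5355,-3.5355,4.0000)
J_ω[:, 1] = z_1
entry J[0][1] = -3.5355

-3.536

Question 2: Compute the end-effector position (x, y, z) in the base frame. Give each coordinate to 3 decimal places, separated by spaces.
after link 1: o_1 = (2.8284, 2.8284, 3.0000)
after link 2: o_2 = (5.6569, 2.8284, 3.0000)
after link 3: o_3 = (9.1924, 2.1213, 3.0000)
after link 4: o_4 = (9.1924, 2.1213, 6.0000)
after link 5: o_5 = (9.1924, 2.1213, 8.0000)

9.192 2.121 8.000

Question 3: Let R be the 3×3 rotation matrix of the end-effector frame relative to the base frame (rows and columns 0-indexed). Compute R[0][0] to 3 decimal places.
0.707

End-effector x-axis (col 0 of R) = (0.7071,-0.7071,0.0000)
R[0][0] = 0.7071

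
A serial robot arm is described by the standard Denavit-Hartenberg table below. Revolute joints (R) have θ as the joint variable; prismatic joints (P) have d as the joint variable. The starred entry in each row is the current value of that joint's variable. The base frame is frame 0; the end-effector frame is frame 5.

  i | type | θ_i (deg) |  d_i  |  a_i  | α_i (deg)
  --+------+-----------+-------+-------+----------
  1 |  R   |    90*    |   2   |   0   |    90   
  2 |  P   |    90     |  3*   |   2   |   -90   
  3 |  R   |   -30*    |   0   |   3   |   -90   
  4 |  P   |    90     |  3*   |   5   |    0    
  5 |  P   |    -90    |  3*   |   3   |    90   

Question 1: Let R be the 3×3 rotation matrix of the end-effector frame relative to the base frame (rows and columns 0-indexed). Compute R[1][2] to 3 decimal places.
End-effector z-axis (col 2 of R) = (0.0000,-1.0000,0.0000)
R[1][2] = -1.0000

-1.000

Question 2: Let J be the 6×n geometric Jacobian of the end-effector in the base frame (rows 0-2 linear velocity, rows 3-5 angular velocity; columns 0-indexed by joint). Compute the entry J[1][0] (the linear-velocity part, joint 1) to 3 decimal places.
0.804

axis z_0 = ẑ; lever o_n−o_0 = (0.8038,5.0000,12.1962)
cross product → J_v[:, 0] = (-5.0000,0.8038,0.0000)
J_ω[:, 0] = z_0
entry J[1][0] = 0.8038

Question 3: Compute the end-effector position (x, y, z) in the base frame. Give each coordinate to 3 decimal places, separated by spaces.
0.804 5.000 12.196

after link 1: o_1 = (0.0000, 0.0000, 2.0000)
after link 2: o_2 = (3.0000, -0.0000, 4.0000)
after link 3: o_3 = (4.5000, 0.0000, 6.5981)
after link 4: o_4 = (1.9019, 5.0000, 8.0981)
after link 5: o_5 = (0.8038, 5.0000, 12.1962)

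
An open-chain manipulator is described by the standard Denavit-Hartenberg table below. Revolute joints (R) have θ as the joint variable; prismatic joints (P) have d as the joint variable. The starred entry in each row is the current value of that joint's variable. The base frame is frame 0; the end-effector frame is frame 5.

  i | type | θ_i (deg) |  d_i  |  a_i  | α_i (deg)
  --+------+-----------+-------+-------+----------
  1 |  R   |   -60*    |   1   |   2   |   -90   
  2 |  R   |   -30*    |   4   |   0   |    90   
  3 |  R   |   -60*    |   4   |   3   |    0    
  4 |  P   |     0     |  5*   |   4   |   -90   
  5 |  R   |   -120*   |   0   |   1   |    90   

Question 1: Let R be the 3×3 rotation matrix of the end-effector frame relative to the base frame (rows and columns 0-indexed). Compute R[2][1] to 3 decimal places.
End-effector y-axis (col 1 of R) = (0.8080,-0.3995,0.4330)
R[2][1] = 0.4330

0.433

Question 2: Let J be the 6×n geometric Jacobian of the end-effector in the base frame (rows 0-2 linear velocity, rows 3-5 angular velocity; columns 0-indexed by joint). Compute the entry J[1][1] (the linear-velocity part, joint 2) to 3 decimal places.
-8.807

axis z_1 = (0.8660,0.5000,0.0000); lever o_n−o_1 = (-2.4701,1.0200,10.1692)
cross product → J_v[:, 1] = (5.0846,-8.8068,2.1184)
J_ω[:, 1] = z_1
entry J[1][1] = -8.8068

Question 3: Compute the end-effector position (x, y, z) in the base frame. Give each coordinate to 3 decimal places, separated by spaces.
-1.470 -0.712 11.169

after link 1: o_1 = (1.0000, -1.7321, 1.0000)
after link 2: o_2 = (4.4641, 0.2679, 1.0000)
after link 3: o_3 = (1.8636, -0.4240, 5.2141)
after link 4: o_4 = (-1.5204, -1.4910, 10.5442)
after link 5: o_5 = (-1.4701, -0.7120, 11.1692)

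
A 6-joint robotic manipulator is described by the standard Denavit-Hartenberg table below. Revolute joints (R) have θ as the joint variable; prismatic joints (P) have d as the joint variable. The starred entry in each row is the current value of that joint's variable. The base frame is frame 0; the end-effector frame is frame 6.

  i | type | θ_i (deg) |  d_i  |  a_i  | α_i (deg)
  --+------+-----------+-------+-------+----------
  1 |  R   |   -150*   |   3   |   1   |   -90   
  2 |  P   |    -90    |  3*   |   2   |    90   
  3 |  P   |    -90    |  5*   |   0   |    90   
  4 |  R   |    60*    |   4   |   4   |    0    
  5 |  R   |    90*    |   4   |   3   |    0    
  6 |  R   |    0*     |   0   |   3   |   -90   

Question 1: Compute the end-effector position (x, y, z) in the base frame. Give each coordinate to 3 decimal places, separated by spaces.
12.160 -0.134 -3.000

after link 1: o_1 = (-0.8660, -0.5000, 3.0000)
after link 2: o_2 = (0.6340, -3.0981, 5.0000)
after link 3: o_3 = (4.9641, -0.5981, 5.0000)
after link 4: o_4 = (6.9641, 2.8660, 1.0000)
after link 5: o_5 = (9.5622, 1.3660, -3.0000)
after link 6: o_6 = (12.1603, -0.1340, -3.0000)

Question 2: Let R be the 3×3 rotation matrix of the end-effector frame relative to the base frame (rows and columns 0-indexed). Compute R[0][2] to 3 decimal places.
-0.500

End-effector z-axis (col 2 of R) = (-0.5000,-0.8660,-0.0000)
R[0][2] = -0.5000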